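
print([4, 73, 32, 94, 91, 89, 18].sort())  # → None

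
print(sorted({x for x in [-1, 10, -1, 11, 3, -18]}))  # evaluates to [-18, -1, 3, 10, 11]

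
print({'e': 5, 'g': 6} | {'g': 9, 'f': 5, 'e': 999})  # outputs {'e': 999, 'g': 9, 'f': 5}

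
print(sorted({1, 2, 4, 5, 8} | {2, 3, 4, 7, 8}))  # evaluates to [1, 2, 3, 4, 5, 7, 8]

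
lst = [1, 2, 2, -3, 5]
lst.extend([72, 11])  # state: [1, 2, 2, -3, 5, 72, 11]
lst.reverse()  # [11, 72, 5, -3, 2, 2, 1]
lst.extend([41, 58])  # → [11, 72, 5, -3, 2, 2, 1, 41, 58]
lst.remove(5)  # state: [11, 72, -3, 2, 2, 1, 41, 58]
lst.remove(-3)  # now [11, 72, 2, 2, 1, 41, 58]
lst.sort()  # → [1, 2, 2, 11, 41, 58, 72]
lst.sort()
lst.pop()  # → 72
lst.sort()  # [1, 2, 2, 11, 41, 58]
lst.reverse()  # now [58, 41, 11, 2, 2, 1]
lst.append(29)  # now [58, 41, 11, 2, 2, 1, 29]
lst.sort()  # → [1, 2, 2, 11, 29, 41, 58]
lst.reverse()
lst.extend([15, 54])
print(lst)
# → [58, 41, 29, 11, 2, 2, 1, 15, 54]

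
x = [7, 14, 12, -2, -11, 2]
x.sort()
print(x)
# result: [-11, -2, 2, 7, 12, 14]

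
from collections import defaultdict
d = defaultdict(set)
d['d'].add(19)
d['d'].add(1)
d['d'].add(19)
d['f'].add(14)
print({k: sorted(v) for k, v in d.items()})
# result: {'d': [1, 19], 'f': [14]}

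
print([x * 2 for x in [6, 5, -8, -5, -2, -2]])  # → [12, 10, -16, -10, -4, -4]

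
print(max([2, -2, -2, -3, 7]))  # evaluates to 7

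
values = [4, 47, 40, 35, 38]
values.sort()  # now [4, 35, 38, 40, 47]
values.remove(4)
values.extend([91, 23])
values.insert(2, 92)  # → [35, 38, 92, 40, 47, 91, 23]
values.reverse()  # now [23, 91, 47, 40, 92, 38, 35]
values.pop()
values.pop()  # 38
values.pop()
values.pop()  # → 40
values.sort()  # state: [23, 47, 91]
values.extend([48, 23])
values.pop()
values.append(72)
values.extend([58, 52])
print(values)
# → [23, 47, 91, 48, 72, 58, 52]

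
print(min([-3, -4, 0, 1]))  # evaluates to -4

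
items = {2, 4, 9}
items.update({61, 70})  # {2, 4, 9, 61, 70}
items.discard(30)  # {2, 4, 9, 61, 70}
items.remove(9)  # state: {2, 4, 61, 70}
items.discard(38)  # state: {2, 4, 61, 70}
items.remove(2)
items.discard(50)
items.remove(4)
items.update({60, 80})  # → {60, 61, 70, 80}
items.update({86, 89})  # {60, 61, 70, 80, 86, 89}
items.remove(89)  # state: {60, 61, 70, 80, 86}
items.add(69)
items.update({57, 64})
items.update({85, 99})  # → {57, 60, 61, 64, 69, 70, 80, 85, 86, 99}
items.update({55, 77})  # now {55, 57, 60, 61, 64, 69, 70, 77, 80, 85, 86, 99}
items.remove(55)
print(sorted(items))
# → [57, 60, 61, 64, 69, 70, 77, 80, 85, 86, 99]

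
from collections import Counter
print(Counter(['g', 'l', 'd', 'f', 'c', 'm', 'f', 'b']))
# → Counter({'f': 2, 'g': 1, 'l': 1, 'd': 1, 'c': 1, 'm': 1, 'b': 1})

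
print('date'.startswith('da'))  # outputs True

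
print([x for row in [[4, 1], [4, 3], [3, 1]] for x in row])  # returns [4, 1, 4, 3, 3, 1]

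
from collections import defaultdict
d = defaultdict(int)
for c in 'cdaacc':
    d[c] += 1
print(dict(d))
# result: {'c': 3, 'd': 1, 'a': 2}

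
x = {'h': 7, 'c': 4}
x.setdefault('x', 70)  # 70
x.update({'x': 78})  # {'h': 7, 'c': 4, 'x': 78}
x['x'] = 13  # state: {'h': 7, 'c': 4, 'x': 13}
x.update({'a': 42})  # {'h': 7, 'c': 4, 'x': 13, 'a': 42}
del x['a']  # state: {'h': 7, 'c': 4, 'x': 13}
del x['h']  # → {'c': 4, 'x': 13}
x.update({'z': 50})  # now {'c': 4, 'x': 13, 'z': 50}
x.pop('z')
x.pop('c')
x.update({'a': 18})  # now {'x': 13, 'a': 18}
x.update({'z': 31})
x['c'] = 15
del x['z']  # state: {'x': 13, 'a': 18, 'c': 15}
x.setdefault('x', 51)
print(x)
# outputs {'x': 13, 'a': 18, 'c': 15}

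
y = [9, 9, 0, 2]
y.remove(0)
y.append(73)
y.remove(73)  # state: [9, 9, 2]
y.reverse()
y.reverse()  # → [9, 9, 2]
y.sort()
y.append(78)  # [2, 9, 9, 78]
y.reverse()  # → [78, 9, 9, 2]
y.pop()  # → 2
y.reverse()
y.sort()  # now [9, 9, 78]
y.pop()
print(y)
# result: [9, 9]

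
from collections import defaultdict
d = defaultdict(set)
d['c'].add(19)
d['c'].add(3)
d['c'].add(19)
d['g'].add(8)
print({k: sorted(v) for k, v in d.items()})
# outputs {'c': [3, 19], 'g': [8]}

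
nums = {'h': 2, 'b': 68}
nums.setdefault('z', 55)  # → 55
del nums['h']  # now {'b': 68, 'z': 55}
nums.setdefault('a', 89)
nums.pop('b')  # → 68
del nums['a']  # {'z': 55}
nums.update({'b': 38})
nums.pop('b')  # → 38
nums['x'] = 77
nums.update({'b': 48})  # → {'z': 55, 'x': 77, 'b': 48}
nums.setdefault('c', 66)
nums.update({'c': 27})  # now {'z': 55, 'x': 77, 'b': 48, 'c': 27}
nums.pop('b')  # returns 48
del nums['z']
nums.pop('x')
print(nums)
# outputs {'c': 27}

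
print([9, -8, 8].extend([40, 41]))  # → None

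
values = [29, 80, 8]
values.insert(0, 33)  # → [33, 29, 80, 8]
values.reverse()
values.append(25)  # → [8, 80, 29, 33, 25]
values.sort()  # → [8, 25, 29, 33, 80]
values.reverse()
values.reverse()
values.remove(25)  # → [8, 29, 33, 80]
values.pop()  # 80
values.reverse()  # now [33, 29, 8]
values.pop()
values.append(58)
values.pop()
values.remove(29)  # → [33]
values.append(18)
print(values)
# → [33, 18]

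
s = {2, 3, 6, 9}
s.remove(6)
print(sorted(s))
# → [2, 3, 9]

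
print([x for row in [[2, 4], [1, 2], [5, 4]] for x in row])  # [2, 4, 1, 2, 5, 4]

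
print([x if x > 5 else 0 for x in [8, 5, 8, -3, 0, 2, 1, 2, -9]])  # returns [8, 0, 8, 0, 0, 0, 0, 0, 0]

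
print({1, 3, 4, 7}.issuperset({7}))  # True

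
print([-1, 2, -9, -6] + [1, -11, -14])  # [-1, 2, -9, -6, 1, -11, -14]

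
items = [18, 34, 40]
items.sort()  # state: [18, 34, 40]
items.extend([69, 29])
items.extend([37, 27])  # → [18, 34, 40, 69, 29, 37, 27]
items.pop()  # 27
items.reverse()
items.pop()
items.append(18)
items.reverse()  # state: [18, 34, 40, 69, 29, 37]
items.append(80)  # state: [18, 34, 40, 69, 29, 37, 80]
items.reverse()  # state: [80, 37, 29, 69, 40, 34, 18]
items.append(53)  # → [80, 37, 29, 69, 40, 34, 18, 53]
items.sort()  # [18, 29, 34, 37, 40, 53, 69, 80]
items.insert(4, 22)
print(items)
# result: [18, 29, 34, 37, 22, 40, 53, 69, 80]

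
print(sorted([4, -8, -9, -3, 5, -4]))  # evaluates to [-9, -8, -4, -3, 4, 5]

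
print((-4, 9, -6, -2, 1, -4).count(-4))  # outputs 2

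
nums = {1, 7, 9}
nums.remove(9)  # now {1, 7}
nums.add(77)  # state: {1, 7, 77}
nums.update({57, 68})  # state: {1, 7, 57, 68, 77}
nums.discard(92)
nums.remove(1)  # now {7, 57, 68, 77}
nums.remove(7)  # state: {57, 68, 77}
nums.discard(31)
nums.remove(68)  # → {57, 77}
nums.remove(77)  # {57}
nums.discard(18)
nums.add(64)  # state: {57, 64}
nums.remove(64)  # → {57}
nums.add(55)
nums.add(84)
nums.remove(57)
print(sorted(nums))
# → [55, 84]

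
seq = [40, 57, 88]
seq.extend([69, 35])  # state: [40, 57, 88, 69, 35]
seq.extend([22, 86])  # [40, 57, 88, 69, 35, 22, 86]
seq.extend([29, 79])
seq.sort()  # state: [22, 29, 35, 40, 57, 69, 79, 86, 88]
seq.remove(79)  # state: [22, 29, 35, 40, 57, 69, 86, 88]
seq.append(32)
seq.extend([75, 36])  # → [22, 29, 35, 40, 57, 69, 86, 88, 32, 75, 36]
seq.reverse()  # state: [36, 75, 32, 88, 86, 69, 57, 40, 35, 29, 22]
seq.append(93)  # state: [36, 75, 32, 88, 86, 69, 57, 40, 35, 29, 22, 93]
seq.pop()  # 93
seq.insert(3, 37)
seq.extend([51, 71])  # [36, 75, 32, 37, 88, 86, 69, 57, 40, 35, 29, 22, 51, 71]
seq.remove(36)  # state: [75, 32, 37, 88, 86, 69, 57, 40, 35, 29, 22, 51, 71]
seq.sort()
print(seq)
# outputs [22, 29, 32, 35, 37, 40, 51, 57, 69, 71, 75, 86, 88]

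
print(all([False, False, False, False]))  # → False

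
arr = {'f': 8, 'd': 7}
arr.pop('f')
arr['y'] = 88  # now {'d': 7, 'y': 88}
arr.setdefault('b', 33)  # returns 33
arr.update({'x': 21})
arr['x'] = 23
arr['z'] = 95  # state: {'d': 7, 'y': 88, 'b': 33, 'x': 23, 'z': 95}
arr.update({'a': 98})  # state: {'d': 7, 'y': 88, 'b': 33, 'x': 23, 'z': 95, 'a': 98}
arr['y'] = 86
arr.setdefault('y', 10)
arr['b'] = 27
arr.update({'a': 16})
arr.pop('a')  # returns 16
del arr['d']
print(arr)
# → {'y': 86, 'b': 27, 'x': 23, 'z': 95}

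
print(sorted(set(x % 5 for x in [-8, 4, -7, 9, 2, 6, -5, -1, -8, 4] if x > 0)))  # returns [1, 2, 4]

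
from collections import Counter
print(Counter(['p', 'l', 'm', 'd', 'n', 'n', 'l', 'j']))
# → Counter({'l': 2, 'n': 2, 'p': 1, 'm': 1, 'd': 1, 'j': 1})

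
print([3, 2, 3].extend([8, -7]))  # None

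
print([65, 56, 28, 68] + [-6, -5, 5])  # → [65, 56, 28, 68, -6, -5, 5]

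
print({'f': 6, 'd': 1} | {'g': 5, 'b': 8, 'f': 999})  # {'f': 999, 'd': 1, 'g': 5, 'b': 8}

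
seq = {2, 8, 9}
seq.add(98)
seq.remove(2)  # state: {8, 9, 98}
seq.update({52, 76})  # {8, 9, 52, 76, 98}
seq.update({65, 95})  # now {8, 9, 52, 65, 76, 95, 98}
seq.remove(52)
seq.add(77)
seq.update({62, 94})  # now {8, 9, 62, 65, 76, 77, 94, 95, 98}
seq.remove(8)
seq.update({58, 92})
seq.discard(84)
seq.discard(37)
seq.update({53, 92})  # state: {9, 53, 58, 62, 65, 76, 77, 92, 94, 95, 98}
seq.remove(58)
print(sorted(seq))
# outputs [9, 53, 62, 65, 76, 77, 92, 94, 95, 98]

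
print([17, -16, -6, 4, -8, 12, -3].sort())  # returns None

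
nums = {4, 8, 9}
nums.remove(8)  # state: {4, 9}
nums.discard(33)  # {4, 9}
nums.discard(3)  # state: {4, 9}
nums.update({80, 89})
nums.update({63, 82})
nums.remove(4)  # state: {9, 63, 80, 82, 89}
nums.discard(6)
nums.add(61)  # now {9, 61, 63, 80, 82, 89}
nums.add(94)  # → {9, 61, 63, 80, 82, 89, 94}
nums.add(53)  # {9, 53, 61, 63, 80, 82, 89, 94}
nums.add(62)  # {9, 53, 61, 62, 63, 80, 82, 89, 94}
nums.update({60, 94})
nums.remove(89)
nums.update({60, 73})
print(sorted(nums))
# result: [9, 53, 60, 61, 62, 63, 73, 80, 82, 94]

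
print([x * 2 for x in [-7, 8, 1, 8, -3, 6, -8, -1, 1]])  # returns [-14, 16, 2, 16, -6, 12, -16, -2, 2]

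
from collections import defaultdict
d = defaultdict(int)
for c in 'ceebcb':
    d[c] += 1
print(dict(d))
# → {'c': 2, 'e': 2, 'b': 2}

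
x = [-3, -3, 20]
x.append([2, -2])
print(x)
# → [-3, -3, 20, [2, -2]]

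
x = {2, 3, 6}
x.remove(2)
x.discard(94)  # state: {3, 6}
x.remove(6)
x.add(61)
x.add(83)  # {3, 61, 83}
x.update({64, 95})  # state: {3, 61, 64, 83, 95}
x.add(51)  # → {3, 51, 61, 64, 83, 95}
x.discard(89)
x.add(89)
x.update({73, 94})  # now {3, 51, 61, 64, 73, 83, 89, 94, 95}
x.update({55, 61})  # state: {3, 51, 55, 61, 64, 73, 83, 89, 94, 95}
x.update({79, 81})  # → {3, 51, 55, 61, 64, 73, 79, 81, 83, 89, 94, 95}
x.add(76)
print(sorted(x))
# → [3, 51, 55, 61, 64, 73, 76, 79, 81, 83, 89, 94, 95]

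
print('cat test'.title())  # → Cat Test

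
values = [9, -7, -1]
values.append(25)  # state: [9, -7, -1, 25]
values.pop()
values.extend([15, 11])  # [9, -7, -1, 15, 11]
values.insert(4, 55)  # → [9, -7, -1, 15, 55, 11]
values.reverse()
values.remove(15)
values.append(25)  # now [11, 55, -1, -7, 9, 25]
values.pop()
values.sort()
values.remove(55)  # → [-7, -1, 9, 11]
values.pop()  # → 11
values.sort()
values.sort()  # [-7, -1, 9]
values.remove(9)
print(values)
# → [-7, -1]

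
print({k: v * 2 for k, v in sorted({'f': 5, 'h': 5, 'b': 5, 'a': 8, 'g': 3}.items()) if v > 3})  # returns {'a': 16, 'b': 10, 'f': 10, 'h': 10}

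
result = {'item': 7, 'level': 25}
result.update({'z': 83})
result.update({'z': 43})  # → {'item': 7, 'level': 25, 'z': 43}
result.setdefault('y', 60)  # 60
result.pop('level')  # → 25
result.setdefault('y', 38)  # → 60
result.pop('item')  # 7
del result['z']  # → {'y': 60}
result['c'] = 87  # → {'y': 60, 'c': 87}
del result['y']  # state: {'c': 87}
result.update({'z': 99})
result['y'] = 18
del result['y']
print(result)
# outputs {'c': 87, 'z': 99}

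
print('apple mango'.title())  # Apple Mango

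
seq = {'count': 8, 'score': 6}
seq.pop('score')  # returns 6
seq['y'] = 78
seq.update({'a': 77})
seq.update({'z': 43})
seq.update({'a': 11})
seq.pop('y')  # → 78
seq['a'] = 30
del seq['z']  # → {'count': 8, 'a': 30}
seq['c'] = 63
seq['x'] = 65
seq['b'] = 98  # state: {'count': 8, 'a': 30, 'c': 63, 'x': 65, 'b': 98}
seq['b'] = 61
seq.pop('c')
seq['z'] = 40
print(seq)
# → {'count': 8, 'a': 30, 'x': 65, 'b': 61, 'z': 40}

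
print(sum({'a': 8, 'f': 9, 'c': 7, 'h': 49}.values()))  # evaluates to 73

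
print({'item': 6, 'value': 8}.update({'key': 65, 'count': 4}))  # None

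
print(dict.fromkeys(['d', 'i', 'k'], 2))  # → {'d': 2, 'i': 2, 'k': 2}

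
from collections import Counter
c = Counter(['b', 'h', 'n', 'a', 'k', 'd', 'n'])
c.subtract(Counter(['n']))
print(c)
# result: Counter({'b': 1, 'h': 1, 'n': 1, 'a': 1, 'k': 1, 'd': 1})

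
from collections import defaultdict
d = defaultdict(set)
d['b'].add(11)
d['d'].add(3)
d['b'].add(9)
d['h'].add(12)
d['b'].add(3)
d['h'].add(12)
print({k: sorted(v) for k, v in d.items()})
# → {'b': [3, 9, 11], 'd': [3], 'h': [12]}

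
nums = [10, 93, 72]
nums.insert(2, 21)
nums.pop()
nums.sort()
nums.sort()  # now [10, 21, 93]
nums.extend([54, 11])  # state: [10, 21, 93, 54, 11]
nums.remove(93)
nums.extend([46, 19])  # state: [10, 21, 54, 11, 46, 19]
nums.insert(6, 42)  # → [10, 21, 54, 11, 46, 19, 42]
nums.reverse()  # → [42, 19, 46, 11, 54, 21, 10]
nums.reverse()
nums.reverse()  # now [42, 19, 46, 11, 54, 21, 10]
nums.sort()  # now [10, 11, 19, 21, 42, 46, 54]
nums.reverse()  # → [54, 46, 42, 21, 19, 11, 10]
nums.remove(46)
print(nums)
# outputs [54, 42, 21, 19, 11, 10]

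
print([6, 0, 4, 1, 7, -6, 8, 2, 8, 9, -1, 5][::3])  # [6, 1, 8, 9]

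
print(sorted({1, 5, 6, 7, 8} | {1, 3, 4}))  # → [1, 3, 4, 5, 6, 7, 8]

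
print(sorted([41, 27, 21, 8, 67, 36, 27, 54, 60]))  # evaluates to [8, 21, 27, 27, 36, 41, 54, 60, 67]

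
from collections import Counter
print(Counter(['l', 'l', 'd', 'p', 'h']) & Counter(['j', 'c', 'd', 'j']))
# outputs Counter({'d': 1})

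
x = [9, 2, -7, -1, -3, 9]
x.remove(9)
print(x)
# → [2, -7, -1, -3, 9]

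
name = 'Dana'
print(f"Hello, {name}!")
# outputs Hello, Dana!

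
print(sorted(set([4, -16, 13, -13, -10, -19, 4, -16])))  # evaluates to [-19, -16, -13, -10, 4, 13]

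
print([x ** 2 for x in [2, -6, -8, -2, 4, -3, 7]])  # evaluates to [4, 36, 64, 4, 16, 9, 49]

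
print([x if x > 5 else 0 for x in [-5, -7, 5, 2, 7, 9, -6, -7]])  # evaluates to [0, 0, 0, 0, 7, 9, 0, 0]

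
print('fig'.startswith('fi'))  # True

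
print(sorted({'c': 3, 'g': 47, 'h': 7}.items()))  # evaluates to [('c', 3), ('g', 47), ('h', 7)]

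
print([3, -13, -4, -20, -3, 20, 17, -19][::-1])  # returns [-19, 17, 20, -3, -20, -4, -13, 3]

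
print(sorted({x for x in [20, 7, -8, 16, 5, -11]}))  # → [-11, -8, 5, 7, 16, 20]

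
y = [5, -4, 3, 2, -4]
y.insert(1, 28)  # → [5, 28, -4, 3, 2, -4]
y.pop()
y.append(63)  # [5, 28, -4, 3, 2, 63]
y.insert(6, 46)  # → [5, 28, -4, 3, 2, 63, 46]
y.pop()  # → 46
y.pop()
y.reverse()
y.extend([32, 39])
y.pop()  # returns 39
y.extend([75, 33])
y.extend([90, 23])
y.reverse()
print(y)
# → [23, 90, 33, 75, 32, 5, 28, -4, 3, 2]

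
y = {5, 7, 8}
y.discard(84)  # {5, 7, 8}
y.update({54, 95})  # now {5, 7, 8, 54, 95}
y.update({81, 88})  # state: {5, 7, 8, 54, 81, 88, 95}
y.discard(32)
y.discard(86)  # {5, 7, 8, 54, 81, 88, 95}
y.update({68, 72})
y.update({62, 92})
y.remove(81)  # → {5, 7, 8, 54, 62, 68, 72, 88, 92, 95}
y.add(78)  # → {5, 7, 8, 54, 62, 68, 72, 78, 88, 92, 95}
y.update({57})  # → {5, 7, 8, 54, 57, 62, 68, 72, 78, 88, 92, 95}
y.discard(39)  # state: {5, 7, 8, 54, 57, 62, 68, 72, 78, 88, 92, 95}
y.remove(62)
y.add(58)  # {5, 7, 8, 54, 57, 58, 68, 72, 78, 88, 92, 95}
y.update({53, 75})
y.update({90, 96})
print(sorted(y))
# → [5, 7, 8, 53, 54, 57, 58, 68, 72, 75, 78, 88, 90, 92, 95, 96]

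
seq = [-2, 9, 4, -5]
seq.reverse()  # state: [-5, 4, 9, -2]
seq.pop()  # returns -2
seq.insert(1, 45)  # [-5, 45, 4, 9]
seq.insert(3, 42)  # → [-5, 45, 4, 42, 9]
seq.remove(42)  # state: [-5, 45, 4, 9]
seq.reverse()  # [9, 4, 45, -5]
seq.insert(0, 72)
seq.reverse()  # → [-5, 45, 4, 9, 72]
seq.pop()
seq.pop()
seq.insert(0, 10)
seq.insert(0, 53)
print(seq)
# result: [53, 10, -5, 45, 4]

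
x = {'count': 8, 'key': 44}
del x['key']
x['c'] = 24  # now {'count': 8, 'c': 24}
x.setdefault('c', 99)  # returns 24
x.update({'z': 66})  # {'count': 8, 'c': 24, 'z': 66}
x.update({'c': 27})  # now {'count': 8, 'c': 27, 'z': 66}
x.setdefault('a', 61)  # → 61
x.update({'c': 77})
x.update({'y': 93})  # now {'count': 8, 'c': 77, 'z': 66, 'a': 61, 'y': 93}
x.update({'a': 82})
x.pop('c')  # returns 77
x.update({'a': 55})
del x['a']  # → {'count': 8, 'z': 66, 'y': 93}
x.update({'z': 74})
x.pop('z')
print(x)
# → {'count': 8, 'y': 93}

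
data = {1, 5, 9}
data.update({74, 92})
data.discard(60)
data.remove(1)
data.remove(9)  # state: {5, 74, 92}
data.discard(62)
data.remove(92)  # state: {5, 74}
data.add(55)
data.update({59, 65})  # {5, 55, 59, 65, 74}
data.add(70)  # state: {5, 55, 59, 65, 70, 74}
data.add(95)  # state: {5, 55, 59, 65, 70, 74, 95}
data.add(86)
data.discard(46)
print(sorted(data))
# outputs [5, 55, 59, 65, 70, 74, 86, 95]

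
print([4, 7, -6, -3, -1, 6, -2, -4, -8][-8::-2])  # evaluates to [7]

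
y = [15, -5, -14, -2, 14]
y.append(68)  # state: [15, -5, -14, -2, 14, 68]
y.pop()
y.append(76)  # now [15, -5, -14, -2, 14, 76]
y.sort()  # [-14, -5, -2, 14, 15, 76]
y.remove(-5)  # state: [-14, -2, 14, 15, 76]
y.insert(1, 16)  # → [-14, 16, -2, 14, 15, 76]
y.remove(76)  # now [-14, 16, -2, 14, 15]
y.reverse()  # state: [15, 14, -2, 16, -14]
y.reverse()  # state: [-14, 16, -2, 14, 15]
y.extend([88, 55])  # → [-14, 16, -2, 14, 15, 88, 55]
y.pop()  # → 55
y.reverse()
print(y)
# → [88, 15, 14, -2, 16, -14]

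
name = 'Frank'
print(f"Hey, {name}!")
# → Hey, Frank!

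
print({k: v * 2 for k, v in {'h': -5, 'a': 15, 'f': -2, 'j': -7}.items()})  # {'h': -10, 'a': 30, 'f': -4, 'j': -14}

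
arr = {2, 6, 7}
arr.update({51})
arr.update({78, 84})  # {2, 6, 7, 51, 78, 84}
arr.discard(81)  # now {2, 6, 7, 51, 78, 84}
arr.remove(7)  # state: {2, 6, 51, 78, 84}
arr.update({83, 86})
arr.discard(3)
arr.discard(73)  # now {2, 6, 51, 78, 83, 84, 86}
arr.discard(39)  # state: {2, 6, 51, 78, 83, 84, 86}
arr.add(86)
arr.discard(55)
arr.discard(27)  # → {2, 6, 51, 78, 83, 84, 86}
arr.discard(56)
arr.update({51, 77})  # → {2, 6, 51, 77, 78, 83, 84, 86}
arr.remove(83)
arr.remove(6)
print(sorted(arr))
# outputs [2, 51, 77, 78, 84, 86]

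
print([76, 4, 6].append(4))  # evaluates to None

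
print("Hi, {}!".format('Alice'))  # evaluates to Hi, Alice!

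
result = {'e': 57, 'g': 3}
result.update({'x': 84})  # {'e': 57, 'g': 3, 'x': 84}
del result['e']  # {'g': 3, 'x': 84}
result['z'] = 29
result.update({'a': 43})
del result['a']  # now {'g': 3, 'x': 84, 'z': 29}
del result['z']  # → {'g': 3, 'x': 84}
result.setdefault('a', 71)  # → 71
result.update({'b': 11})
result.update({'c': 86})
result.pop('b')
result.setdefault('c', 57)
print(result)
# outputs {'g': 3, 'x': 84, 'a': 71, 'c': 86}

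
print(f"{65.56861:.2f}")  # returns 65.57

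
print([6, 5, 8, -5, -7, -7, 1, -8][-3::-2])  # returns [-7, -5, 5]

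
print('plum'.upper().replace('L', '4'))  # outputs P4UM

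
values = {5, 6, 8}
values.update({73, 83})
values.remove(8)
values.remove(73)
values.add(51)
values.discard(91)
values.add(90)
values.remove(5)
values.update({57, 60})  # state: {6, 51, 57, 60, 83, 90}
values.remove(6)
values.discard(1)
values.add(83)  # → {51, 57, 60, 83, 90}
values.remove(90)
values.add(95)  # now {51, 57, 60, 83, 95}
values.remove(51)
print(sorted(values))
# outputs [57, 60, 83, 95]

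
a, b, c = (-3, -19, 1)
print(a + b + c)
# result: -21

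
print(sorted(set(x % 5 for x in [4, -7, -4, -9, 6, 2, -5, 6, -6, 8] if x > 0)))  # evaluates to [1, 2, 3, 4]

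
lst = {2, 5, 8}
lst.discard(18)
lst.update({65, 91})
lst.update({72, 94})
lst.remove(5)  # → {2, 8, 65, 72, 91, 94}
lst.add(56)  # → {2, 8, 56, 65, 72, 91, 94}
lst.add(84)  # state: {2, 8, 56, 65, 72, 84, 91, 94}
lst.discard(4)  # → {2, 8, 56, 65, 72, 84, 91, 94}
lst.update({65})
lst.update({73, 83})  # {2, 8, 56, 65, 72, 73, 83, 84, 91, 94}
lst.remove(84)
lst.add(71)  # {2, 8, 56, 65, 71, 72, 73, 83, 91, 94}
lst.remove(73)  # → {2, 8, 56, 65, 71, 72, 83, 91, 94}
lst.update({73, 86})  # {2, 8, 56, 65, 71, 72, 73, 83, 86, 91, 94}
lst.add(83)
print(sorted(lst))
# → [2, 8, 56, 65, 71, 72, 73, 83, 86, 91, 94]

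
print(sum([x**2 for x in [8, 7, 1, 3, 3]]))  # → 132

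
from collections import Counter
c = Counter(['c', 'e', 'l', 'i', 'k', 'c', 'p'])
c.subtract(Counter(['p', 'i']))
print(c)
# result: Counter({'c': 2, 'e': 1, 'l': 1, 'k': 1, 'i': 0, 'p': 0})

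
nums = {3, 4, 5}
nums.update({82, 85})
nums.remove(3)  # {4, 5, 82, 85}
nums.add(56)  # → {4, 5, 56, 82, 85}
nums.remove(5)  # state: {4, 56, 82, 85}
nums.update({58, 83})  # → {4, 56, 58, 82, 83, 85}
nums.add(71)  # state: {4, 56, 58, 71, 82, 83, 85}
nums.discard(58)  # {4, 56, 71, 82, 83, 85}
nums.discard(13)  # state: {4, 56, 71, 82, 83, 85}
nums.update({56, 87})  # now {4, 56, 71, 82, 83, 85, 87}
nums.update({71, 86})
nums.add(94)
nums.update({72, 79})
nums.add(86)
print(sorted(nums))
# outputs [4, 56, 71, 72, 79, 82, 83, 85, 86, 87, 94]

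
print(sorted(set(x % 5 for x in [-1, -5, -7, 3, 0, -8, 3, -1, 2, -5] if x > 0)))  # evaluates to [2, 3]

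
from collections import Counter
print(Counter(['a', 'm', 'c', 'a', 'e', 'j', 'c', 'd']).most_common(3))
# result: [('a', 2), ('c', 2), ('m', 1)]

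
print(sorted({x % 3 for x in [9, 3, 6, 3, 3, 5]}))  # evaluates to [0, 2]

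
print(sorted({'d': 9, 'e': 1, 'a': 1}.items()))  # [('a', 1), ('d', 9), ('e', 1)]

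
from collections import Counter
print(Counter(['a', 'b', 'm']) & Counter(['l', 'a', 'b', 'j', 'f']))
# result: Counter({'a': 1, 'b': 1})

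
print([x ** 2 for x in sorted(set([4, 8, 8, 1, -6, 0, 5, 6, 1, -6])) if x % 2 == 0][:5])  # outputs [36, 0, 16, 36, 64]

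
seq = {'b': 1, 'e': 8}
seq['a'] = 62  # {'b': 1, 'e': 8, 'a': 62}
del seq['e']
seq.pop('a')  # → 62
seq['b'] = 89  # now {'b': 89}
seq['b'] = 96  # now {'b': 96}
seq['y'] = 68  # {'b': 96, 'y': 68}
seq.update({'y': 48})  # {'b': 96, 'y': 48}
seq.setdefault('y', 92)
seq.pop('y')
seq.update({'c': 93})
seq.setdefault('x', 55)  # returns 55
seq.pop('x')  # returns 55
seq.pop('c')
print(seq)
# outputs {'b': 96}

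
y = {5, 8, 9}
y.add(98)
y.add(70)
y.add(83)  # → {5, 8, 9, 70, 83, 98}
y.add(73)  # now {5, 8, 9, 70, 73, 83, 98}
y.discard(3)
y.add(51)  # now {5, 8, 9, 51, 70, 73, 83, 98}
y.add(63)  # {5, 8, 9, 51, 63, 70, 73, 83, 98}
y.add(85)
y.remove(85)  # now {5, 8, 9, 51, 63, 70, 73, 83, 98}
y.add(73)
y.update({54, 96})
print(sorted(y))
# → [5, 8, 9, 51, 54, 63, 70, 73, 83, 96, 98]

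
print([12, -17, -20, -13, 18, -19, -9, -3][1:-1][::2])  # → [-17, -13, -19]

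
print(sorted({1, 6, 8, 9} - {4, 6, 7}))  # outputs [1, 8, 9]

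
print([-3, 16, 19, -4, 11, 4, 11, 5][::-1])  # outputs [5, 11, 4, 11, -4, 19, 16, -3]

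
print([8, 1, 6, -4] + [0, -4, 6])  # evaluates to [8, 1, 6, -4, 0, -4, 6]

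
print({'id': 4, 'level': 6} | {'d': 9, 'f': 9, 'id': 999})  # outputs {'id': 999, 'level': 6, 'd': 9, 'f': 9}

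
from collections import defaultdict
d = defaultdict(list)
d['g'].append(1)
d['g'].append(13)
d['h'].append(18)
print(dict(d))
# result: {'g': [1, 13], 'h': [18]}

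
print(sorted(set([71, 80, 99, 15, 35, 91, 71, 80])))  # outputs [15, 35, 71, 80, 91, 99]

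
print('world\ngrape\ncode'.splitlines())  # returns ['world', 'grape', 'code']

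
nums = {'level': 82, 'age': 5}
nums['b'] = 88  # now {'level': 82, 'age': 5, 'b': 88}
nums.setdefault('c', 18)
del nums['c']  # {'level': 82, 'age': 5, 'b': 88}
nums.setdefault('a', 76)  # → 76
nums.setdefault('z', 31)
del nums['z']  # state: {'level': 82, 'age': 5, 'b': 88, 'a': 76}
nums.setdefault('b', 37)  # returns 88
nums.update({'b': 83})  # {'level': 82, 'age': 5, 'b': 83, 'a': 76}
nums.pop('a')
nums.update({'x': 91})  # {'level': 82, 'age': 5, 'b': 83, 'x': 91}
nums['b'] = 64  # {'level': 82, 'age': 5, 'b': 64, 'x': 91}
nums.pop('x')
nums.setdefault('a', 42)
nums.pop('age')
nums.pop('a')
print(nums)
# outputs {'level': 82, 'b': 64}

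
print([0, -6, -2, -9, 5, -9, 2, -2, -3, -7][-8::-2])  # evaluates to [-2, 0]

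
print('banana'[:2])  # ba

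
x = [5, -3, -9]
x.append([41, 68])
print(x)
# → [5, -3, -9, [41, 68]]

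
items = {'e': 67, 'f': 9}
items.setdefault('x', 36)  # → 36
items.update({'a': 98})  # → {'e': 67, 'f': 9, 'x': 36, 'a': 98}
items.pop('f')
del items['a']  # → {'e': 67, 'x': 36}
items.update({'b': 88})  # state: {'e': 67, 'x': 36, 'b': 88}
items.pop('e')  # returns 67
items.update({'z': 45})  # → {'x': 36, 'b': 88, 'z': 45}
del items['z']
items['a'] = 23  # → {'x': 36, 'b': 88, 'a': 23}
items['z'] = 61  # {'x': 36, 'b': 88, 'a': 23, 'z': 61}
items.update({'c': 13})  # {'x': 36, 'b': 88, 'a': 23, 'z': 61, 'c': 13}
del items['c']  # {'x': 36, 'b': 88, 'a': 23, 'z': 61}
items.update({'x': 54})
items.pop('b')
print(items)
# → {'x': 54, 'a': 23, 'z': 61}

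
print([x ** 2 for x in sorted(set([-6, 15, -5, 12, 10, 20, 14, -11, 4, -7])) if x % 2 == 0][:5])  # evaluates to [36, 16, 100, 144, 196]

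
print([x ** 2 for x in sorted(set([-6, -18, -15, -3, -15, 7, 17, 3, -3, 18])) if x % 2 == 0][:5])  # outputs [324, 36, 324]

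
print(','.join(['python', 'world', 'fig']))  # python,world,fig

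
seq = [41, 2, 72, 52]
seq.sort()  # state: [2, 41, 52, 72]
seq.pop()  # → 72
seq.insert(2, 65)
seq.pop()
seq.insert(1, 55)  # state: [2, 55, 41, 65]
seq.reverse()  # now [65, 41, 55, 2]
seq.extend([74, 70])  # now [65, 41, 55, 2, 74, 70]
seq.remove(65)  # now [41, 55, 2, 74, 70]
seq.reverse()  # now [70, 74, 2, 55, 41]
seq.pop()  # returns 41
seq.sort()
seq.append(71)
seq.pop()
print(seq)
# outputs [2, 55, 70, 74]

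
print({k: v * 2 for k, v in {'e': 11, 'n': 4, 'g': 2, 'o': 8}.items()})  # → {'e': 22, 'n': 8, 'g': 4, 'o': 16}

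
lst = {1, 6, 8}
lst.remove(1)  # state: {6, 8}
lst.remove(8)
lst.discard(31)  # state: {6}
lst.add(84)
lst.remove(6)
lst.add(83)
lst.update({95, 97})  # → {83, 84, 95, 97}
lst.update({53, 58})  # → {53, 58, 83, 84, 95, 97}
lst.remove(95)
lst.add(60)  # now {53, 58, 60, 83, 84, 97}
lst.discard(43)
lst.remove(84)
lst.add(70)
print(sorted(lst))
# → [53, 58, 60, 70, 83, 97]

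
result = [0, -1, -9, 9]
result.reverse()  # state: [9, -9, -1, 0]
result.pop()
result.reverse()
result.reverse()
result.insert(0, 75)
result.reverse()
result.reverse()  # [75, 9, -9, -1]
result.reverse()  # [-1, -9, 9, 75]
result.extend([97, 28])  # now [-1, -9, 9, 75, 97, 28]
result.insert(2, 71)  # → [-1, -9, 71, 9, 75, 97, 28]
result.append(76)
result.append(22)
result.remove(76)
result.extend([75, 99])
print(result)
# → [-1, -9, 71, 9, 75, 97, 28, 22, 75, 99]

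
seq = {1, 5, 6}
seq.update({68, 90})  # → {1, 5, 6, 68, 90}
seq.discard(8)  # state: {1, 5, 6, 68, 90}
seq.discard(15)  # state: {1, 5, 6, 68, 90}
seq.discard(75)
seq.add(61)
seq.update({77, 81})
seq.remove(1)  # {5, 6, 61, 68, 77, 81, 90}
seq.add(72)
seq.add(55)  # {5, 6, 55, 61, 68, 72, 77, 81, 90}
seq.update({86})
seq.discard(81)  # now {5, 6, 55, 61, 68, 72, 77, 86, 90}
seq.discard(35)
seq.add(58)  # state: {5, 6, 55, 58, 61, 68, 72, 77, 86, 90}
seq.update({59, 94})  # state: {5, 6, 55, 58, 59, 61, 68, 72, 77, 86, 90, 94}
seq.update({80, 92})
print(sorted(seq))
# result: [5, 6, 55, 58, 59, 61, 68, 72, 77, 80, 86, 90, 92, 94]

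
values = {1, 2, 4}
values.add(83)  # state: {1, 2, 4, 83}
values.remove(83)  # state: {1, 2, 4}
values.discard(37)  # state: {1, 2, 4}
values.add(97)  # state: {1, 2, 4, 97}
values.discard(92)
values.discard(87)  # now {1, 2, 4, 97}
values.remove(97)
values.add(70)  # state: {1, 2, 4, 70}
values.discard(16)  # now {1, 2, 4, 70}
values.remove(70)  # {1, 2, 4}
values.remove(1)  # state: {2, 4}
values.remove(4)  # {2}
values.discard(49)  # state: {2}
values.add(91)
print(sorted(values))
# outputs [2, 91]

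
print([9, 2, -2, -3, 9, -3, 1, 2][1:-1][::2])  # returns [2, -3, -3]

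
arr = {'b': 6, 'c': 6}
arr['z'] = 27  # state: {'b': 6, 'c': 6, 'z': 27}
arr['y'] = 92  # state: {'b': 6, 'c': 6, 'z': 27, 'y': 92}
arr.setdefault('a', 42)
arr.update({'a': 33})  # {'b': 6, 'c': 6, 'z': 27, 'y': 92, 'a': 33}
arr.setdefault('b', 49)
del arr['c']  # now {'b': 6, 'z': 27, 'y': 92, 'a': 33}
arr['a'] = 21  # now {'b': 6, 'z': 27, 'y': 92, 'a': 21}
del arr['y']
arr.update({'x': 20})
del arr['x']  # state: {'b': 6, 'z': 27, 'a': 21}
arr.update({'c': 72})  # {'b': 6, 'z': 27, 'a': 21, 'c': 72}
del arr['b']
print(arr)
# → {'z': 27, 'a': 21, 'c': 72}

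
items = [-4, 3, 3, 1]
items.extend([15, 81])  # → [-4, 3, 3, 1, 15, 81]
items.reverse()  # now [81, 15, 1, 3, 3, -4]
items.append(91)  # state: [81, 15, 1, 3, 3, -4, 91]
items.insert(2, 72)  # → [81, 15, 72, 1, 3, 3, -4, 91]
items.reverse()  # [91, -4, 3, 3, 1, 72, 15, 81]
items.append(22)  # [91, -4, 3, 3, 1, 72, 15, 81, 22]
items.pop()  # 22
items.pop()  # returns 81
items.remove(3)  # [91, -4, 3, 1, 72, 15]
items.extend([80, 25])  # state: [91, -4, 3, 1, 72, 15, 80, 25]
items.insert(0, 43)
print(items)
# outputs [43, 91, -4, 3, 1, 72, 15, 80, 25]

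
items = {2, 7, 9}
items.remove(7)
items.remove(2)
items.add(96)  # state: {9, 96}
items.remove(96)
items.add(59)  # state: {9, 59}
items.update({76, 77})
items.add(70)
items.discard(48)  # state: {9, 59, 70, 76, 77}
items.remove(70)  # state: {9, 59, 76, 77}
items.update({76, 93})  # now {9, 59, 76, 77, 93}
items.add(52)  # {9, 52, 59, 76, 77, 93}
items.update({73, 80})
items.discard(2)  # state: {9, 52, 59, 73, 76, 77, 80, 93}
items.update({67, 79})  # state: {9, 52, 59, 67, 73, 76, 77, 79, 80, 93}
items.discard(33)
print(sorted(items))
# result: [9, 52, 59, 67, 73, 76, 77, 79, 80, 93]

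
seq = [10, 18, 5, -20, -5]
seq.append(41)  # [10, 18, 5, -20, -5, 41]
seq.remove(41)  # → [10, 18, 5, -20, -5]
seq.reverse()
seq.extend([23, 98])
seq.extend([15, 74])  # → [-5, -20, 5, 18, 10, 23, 98, 15, 74]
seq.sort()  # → [-20, -5, 5, 10, 15, 18, 23, 74, 98]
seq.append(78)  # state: [-20, -5, 5, 10, 15, 18, 23, 74, 98, 78]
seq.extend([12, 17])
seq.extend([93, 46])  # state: [-20, -5, 5, 10, 15, 18, 23, 74, 98, 78, 12, 17, 93, 46]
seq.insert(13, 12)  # [-20, -5, 5, 10, 15, 18, 23, 74, 98, 78, 12, 17, 93, 12, 46]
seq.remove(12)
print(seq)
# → [-20, -5, 5, 10, 15, 18, 23, 74, 98, 78, 17, 93, 12, 46]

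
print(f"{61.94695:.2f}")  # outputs 61.95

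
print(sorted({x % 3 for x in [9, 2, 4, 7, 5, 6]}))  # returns [0, 1, 2]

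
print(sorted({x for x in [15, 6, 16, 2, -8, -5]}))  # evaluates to [-8, -5, 2, 6, 15, 16]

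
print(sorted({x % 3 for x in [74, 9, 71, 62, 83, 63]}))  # [0, 2]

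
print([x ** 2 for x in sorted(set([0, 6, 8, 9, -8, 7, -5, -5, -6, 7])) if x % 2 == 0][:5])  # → [64, 36, 0, 36, 64]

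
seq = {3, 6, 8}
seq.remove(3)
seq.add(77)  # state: {6, 8, 77}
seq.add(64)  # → {6, 8, 64, 77}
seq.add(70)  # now {6, 8, 64, 70, 77}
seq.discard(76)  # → {6, 8, 64, 70, 77}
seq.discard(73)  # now {6, 8, 64, 70, 77}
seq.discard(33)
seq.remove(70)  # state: {6, 8, 64, 77}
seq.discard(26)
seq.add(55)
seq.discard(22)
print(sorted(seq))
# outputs [6, 8, 55, 64, 77]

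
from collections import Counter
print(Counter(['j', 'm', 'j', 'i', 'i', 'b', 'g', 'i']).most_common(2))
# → [('i', 3), ('j', 2)]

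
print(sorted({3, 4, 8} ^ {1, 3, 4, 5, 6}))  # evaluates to [1, 5, 6, 8]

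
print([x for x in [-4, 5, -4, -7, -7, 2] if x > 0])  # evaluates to [5, 2]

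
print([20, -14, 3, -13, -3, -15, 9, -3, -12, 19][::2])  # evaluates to [20, 3, -3, 9, -12]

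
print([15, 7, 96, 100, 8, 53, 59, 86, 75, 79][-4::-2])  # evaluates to [59, 8, 96, 15]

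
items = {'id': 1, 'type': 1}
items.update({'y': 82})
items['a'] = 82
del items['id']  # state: {'type': 1, 'y': 82, 'a': 82}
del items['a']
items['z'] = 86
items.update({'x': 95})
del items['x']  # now {'type': 1, 'y': 82, 'z': 86}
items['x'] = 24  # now {'type': 1, 'y': 82, 'z': 86, 'x': 24}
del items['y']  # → {'type': 1, 'z': 86, 'x': 24}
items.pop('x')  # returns 24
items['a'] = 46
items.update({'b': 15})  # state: {'type': 1, 'z': 86, 'a': 46, 'b': 15}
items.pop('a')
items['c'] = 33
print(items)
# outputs {'type': 1, 'z': 86, 'b': 15, 'c': 33}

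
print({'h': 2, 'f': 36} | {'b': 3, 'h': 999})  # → {'h': 999, 'f': 36, 'b': 3}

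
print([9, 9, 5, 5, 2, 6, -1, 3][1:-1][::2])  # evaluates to [9, 5, 6]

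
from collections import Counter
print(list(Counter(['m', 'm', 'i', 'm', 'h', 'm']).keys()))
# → ['m', 'i', 'h']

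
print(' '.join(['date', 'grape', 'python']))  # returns date grape python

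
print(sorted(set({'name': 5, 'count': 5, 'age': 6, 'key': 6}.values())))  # [5, 6]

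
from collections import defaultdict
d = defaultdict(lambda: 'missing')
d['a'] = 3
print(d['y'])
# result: missing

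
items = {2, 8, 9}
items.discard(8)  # {2, 9}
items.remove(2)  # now {9}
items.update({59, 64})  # {9, 59, 64}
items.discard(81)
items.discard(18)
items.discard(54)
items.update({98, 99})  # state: {9, 59, 64, 98, 99}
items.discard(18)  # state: {9, 59, 64, 98, 99}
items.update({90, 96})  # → {9, 59, 64, 90, 96, 98, 99}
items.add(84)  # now {9, 59, 64, 84, 90, 96, 98, 99}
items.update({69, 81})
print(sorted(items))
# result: [9, 59, 64, 69, 81, 84, 90, 96, 98, 99]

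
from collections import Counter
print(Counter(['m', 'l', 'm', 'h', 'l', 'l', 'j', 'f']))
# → Counter({'l': 3, 'm': 2, 'h': 1, 'j': 1, 'f': 1})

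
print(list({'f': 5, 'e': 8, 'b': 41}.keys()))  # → ['f', 'e', 'b']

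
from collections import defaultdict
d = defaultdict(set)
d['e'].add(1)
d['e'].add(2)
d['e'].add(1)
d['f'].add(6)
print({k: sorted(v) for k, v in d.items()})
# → {'e': [1, 2], 'f': [6]}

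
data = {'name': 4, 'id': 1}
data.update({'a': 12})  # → {'name': 4, 'id': 1, 'a': 12}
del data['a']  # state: {'name': 4, 'id': 1}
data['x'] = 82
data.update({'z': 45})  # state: {'name': 4, 'id': 1, 'x': 82, 'z': 45}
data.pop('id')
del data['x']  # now {'name': 4, 'z': 45}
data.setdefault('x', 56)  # 56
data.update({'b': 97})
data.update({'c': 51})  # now {'name': 4, 'z': 45, 'x': 56, 'b': 97, 'c': 51}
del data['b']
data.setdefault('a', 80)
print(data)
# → {'name': 4, 'z': 45, 'x': 56, 'c': 51, 'a': 80}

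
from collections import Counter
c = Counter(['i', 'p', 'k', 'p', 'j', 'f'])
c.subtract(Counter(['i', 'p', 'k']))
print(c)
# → Counter({'p': 1, 'j': 1, 'f': 1, 'i': 0, 'k': 0})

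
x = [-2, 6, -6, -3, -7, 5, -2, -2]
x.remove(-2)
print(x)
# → [6, -6, -3, -7, 5, -2, -2]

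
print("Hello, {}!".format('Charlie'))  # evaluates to Hello, Charlie!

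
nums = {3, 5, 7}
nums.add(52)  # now {3, 5, 7, 52}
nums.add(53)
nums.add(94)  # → {3, 5, 7, 52, 53, 94}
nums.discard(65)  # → {3, 5, 7, 52, 53, 94}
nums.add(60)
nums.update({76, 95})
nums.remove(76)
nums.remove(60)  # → {3, 5, 7, 52, 53, 94, 95}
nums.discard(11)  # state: {3, 5, 7, 52, 53, 94, 95}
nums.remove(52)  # {3, 5, 7, 53, 94, 95}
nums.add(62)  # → {3, 5, 7, 53, 62, 94, 95}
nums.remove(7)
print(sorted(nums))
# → [3, 5, 53, 62, 94, 95]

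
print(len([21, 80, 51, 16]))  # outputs 4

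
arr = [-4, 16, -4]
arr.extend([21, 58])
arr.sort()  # [-4, -4, 16, 21, 58]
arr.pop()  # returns 58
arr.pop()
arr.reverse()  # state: [16, -4, -4]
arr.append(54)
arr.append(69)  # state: [16, -4, -4, 54, 69]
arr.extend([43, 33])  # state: [16, -4, -4, 54, 69, 43, 33]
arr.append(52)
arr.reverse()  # [52, 33, 43, 69, 54, -4, -4, 16]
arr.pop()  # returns 16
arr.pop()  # -4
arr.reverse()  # [-4, 54, 69, 43, 33, 52]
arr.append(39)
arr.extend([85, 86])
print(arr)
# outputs [-4, 54, 69, 43, 33, 52, 39, 85, 86]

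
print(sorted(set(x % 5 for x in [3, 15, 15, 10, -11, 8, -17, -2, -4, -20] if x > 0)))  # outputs [0, 3]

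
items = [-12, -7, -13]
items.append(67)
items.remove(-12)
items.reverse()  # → [67, -13, -7]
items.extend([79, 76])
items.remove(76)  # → [67, -13, -7, 79]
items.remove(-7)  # [67, -13, 79]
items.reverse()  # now [79, -13, 67]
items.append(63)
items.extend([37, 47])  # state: [79, -13, 67, 63, 37, 47]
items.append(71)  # [79, -13, 67, 63, 37, 47, 71]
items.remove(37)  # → [79, -13, 67, 63, 47, 71]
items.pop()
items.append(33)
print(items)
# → [79, -13, 67, 63, 47, 33]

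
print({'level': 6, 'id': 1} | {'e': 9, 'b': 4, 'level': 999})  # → {'level': 999, 'id': 1, 'e': 9, 'b': 4}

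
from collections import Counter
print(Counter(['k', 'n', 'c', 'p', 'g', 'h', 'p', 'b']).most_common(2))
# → [('p', 2), ('k', 1)]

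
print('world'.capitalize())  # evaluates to World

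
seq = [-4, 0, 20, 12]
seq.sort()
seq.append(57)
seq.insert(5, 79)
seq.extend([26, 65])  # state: [-4, 0, 12, 20, 57, 79, 26, 65]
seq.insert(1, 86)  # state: [-4, 86, 0, 12, 20, 57, 79, 26, 65]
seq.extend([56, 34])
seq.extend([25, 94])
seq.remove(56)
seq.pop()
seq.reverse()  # [25, 34, 65, 26, 79, 57, 20, 12, 0, 86, -4]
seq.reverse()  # [-4, 86, 0, 12, 20, 57, 79, 26, 65, 34, 25]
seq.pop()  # 25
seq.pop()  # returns 34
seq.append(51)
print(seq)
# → [-4, 86, 0, 12, 20, 57, 79, 26, 65, 51]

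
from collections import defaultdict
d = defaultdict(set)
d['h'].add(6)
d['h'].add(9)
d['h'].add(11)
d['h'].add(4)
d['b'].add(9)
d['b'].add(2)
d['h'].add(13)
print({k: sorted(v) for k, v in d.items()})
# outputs {'h': [4, 6, 9, 11, 13], 'b': [2, 9]}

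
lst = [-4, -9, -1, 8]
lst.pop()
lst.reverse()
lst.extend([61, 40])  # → [-1, -9, -4, 61, 40]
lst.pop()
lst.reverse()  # [61, -4, -9, -1]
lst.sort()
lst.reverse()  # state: [61, -1, -4, -9]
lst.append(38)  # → [61, -1, -4, -9, 38]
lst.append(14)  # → [61, -1, -4, -9, 38, 14]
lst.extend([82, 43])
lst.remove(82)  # [61, -1, -4, -9, 38, 14, 43]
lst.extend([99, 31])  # [61, -1, -4, -9, 38, 14, 43, 99, 31]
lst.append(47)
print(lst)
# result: [61, -1, -4, -9, 38, 14, 43, 99, 31, 47]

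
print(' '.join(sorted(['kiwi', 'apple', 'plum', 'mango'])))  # apple kiwi mango plum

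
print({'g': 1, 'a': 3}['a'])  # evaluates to 3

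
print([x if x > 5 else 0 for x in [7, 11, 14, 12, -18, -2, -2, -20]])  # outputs [7, 11, 14, 12, 0, 0, 0, 0]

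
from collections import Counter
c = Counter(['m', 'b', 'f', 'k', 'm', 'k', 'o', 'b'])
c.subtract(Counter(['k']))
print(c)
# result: Counter({'m': 2, 'b': 2, 'f': 1, 'k': 1, 'o': 1})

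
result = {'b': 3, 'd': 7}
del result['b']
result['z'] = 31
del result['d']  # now {'z': 31}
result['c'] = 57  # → {'z': 31, 'c': 57}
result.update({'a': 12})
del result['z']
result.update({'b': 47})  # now {'c': 57, 'a': 12, 'b': 47}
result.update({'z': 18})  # {'c': 57, 'a': 12, 'b': 47, 'z': 18}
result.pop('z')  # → 18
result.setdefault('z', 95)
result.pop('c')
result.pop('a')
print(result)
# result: {'b': 47, 'z': 95}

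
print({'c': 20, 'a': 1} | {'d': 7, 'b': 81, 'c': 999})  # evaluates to {'c': 999, 'a': 1, 'd': 7, 'b': 81}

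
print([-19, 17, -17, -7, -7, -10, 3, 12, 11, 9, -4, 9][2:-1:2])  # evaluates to [-17, -7, 3, 11, -4]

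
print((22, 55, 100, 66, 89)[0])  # 22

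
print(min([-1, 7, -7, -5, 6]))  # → -7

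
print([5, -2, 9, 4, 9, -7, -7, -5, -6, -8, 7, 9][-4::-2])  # [-6, -7, 9, 9, 5]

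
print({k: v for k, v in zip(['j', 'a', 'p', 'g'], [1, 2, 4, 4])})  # {'j': 1, 'a': 2, 'p': 4, 'g': 4}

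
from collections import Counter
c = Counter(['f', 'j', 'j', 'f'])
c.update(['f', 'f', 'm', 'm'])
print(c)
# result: Counter({'f': 4, 'j': 2, 'm': 2})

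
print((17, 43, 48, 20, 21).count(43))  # 1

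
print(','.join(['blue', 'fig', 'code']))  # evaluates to blue,fig,code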